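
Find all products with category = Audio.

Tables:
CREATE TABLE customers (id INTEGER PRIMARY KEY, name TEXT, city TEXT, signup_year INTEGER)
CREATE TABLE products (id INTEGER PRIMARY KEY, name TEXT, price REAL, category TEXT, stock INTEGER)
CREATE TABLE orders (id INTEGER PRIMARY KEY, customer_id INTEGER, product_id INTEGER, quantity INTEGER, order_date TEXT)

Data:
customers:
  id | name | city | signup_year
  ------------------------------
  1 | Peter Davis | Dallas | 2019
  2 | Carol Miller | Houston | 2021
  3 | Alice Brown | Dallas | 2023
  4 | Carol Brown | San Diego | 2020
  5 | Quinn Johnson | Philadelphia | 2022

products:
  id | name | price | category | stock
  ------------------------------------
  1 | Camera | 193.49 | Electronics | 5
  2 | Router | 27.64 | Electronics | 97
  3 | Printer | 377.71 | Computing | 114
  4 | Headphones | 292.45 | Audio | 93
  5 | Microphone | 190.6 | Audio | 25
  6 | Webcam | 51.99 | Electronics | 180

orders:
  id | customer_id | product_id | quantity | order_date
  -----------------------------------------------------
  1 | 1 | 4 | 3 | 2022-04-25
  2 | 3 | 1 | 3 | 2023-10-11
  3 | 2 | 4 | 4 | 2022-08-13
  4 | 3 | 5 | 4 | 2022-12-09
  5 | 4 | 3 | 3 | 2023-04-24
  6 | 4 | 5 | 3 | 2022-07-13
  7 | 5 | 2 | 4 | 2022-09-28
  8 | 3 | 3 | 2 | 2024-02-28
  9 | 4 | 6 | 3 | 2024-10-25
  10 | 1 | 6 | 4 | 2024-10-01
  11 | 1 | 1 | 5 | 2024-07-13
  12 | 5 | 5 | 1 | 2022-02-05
SELECT name, category FROM products WHERE category = 'Audio'

Execution result:
name | category
Headphones | Audio
Microphone | Audio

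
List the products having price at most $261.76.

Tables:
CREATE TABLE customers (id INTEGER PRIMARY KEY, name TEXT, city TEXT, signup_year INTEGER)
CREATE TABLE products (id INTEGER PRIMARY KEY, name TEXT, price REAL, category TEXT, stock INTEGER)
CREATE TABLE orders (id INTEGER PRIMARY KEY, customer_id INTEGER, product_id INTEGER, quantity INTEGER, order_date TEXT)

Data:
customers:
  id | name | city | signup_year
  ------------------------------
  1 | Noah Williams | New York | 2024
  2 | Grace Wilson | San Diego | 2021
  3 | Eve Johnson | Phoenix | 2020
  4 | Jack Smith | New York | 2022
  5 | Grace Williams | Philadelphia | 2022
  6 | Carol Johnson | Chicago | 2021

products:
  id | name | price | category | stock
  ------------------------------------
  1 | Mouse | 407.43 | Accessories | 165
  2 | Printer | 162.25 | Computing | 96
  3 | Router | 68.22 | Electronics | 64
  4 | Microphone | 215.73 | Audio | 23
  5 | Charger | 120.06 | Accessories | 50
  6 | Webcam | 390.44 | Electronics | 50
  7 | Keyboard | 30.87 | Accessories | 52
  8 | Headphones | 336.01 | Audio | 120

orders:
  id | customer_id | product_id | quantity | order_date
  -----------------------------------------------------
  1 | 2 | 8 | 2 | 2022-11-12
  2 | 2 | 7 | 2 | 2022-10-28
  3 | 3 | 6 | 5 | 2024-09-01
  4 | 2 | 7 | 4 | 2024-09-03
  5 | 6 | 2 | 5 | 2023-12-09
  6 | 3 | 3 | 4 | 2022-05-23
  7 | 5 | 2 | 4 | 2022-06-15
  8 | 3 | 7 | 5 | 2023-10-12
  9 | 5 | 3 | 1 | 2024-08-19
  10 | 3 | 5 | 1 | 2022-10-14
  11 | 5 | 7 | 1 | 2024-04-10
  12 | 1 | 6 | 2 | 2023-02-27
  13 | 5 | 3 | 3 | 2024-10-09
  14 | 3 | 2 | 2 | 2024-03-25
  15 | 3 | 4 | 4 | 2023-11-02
SELECT name, price FROM products WHERE price <= 261.76

Execution result:
name | price
Printer | 162.25
Router | 68.22
Microphone | 215.73
Charger | 120.06
Keyboard | 30.87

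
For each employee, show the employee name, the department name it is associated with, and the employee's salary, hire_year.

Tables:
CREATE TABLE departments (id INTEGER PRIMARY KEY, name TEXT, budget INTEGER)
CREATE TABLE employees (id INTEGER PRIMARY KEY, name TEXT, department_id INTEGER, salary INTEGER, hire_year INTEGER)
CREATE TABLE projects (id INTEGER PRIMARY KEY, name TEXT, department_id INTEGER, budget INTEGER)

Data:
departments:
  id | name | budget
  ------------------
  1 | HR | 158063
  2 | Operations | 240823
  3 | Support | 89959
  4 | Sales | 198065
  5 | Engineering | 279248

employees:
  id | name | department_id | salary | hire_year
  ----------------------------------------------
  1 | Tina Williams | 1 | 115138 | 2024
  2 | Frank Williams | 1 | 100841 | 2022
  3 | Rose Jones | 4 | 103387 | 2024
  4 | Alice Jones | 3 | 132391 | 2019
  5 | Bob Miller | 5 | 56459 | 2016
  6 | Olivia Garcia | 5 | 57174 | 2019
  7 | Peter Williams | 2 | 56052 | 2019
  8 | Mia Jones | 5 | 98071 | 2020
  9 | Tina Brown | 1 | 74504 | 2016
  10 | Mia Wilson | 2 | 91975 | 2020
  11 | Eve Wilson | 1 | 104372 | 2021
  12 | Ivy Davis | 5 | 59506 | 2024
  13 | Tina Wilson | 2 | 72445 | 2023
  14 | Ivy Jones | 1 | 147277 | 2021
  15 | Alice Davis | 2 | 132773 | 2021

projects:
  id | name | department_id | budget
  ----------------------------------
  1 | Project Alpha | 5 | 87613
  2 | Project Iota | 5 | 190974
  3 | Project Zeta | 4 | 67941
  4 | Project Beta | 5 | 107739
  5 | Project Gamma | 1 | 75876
SELECT c.name, p.name AS department, c.salary, c.hire_year FROM employees c JOIN departments p ON c.department_id = p.id

Execution result:
name | department | salary | hire_year
Tina Williams | HR | 115138 | 2024
Frank Williams | HR | 100841 | 2022
Rose Jones | Sales | 103387 | 2024
Alice Jones | Support | 132391 | 2019
Bob Miller | Engineering | 56459 | 2016
Olivia Garcia | Engineering | 57174 | 2019
Peter Williams | Operations | 56052 | 2019
Mia Jones | Engineering | 98071 | 2020
Tina Brown | HR | 74504 | 2016
Mia Wilson | Operations | 91975 | 2020
Eve Wilson | HR | 104372 | 2021
Ivy Davis | Engineering | 59506 | 2024
Tina Wilson | Operations | 72445 | 2023
Ivy Jones | HR | 147277 | 2021
Alice Davis | Operations | 132773 | 2021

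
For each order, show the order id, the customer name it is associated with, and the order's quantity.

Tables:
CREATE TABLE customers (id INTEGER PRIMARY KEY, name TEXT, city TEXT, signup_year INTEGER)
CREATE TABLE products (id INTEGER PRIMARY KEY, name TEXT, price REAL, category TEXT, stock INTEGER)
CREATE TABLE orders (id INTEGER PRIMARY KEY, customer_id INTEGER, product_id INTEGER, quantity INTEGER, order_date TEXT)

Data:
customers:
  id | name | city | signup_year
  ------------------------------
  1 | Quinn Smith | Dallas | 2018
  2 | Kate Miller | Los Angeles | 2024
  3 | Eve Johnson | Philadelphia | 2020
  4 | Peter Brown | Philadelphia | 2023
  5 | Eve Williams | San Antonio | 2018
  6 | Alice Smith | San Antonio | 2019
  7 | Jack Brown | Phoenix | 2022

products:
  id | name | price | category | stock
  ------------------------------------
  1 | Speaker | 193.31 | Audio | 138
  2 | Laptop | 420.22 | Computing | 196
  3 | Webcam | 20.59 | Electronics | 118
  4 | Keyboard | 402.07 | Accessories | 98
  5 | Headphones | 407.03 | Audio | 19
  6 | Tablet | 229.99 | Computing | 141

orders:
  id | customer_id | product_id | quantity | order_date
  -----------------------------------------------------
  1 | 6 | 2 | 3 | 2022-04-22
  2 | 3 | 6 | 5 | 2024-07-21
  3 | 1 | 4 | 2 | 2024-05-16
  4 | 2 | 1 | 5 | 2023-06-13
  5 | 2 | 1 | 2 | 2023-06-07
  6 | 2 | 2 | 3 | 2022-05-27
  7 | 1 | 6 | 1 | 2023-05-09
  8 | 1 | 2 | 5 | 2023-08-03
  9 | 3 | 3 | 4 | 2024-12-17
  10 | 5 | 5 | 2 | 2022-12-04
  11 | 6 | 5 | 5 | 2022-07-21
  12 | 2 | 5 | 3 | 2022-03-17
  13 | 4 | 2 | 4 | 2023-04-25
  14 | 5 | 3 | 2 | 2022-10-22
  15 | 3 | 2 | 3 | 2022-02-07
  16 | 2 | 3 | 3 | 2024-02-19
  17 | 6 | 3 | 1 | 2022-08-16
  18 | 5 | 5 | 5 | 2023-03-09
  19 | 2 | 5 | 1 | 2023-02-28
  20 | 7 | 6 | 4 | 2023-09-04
SELECT c.id, p.name AS customer, c.quantity FROM orders c JOIN customers p ON c.customer_id = p.id

Execution result:
id | customer | quantity
1 | Alice Smith | 3
2 | Eve Johnson | 5
3 | Quinn Smith | 2
4 | Kate Miller | 5
5 | Kate Miller | 2
6 | Kate Miller | 3
7 | Quinn Smith | 1
8 | Quinn Smith | 5
9 | Eve Johnson | 4
10 | Eve Williams | 2
11 | Alice Smith | 5
12 | Kate Miller | 3
13 | Peter Brown | 4
14 | Eve Williams | 2
15 | Eve Johnson | 3
16 | Kate Miller | 3
17 | Alice Smith | 1
18 | Eve Williams | 5
19 | Kate Miller | 1
20 | Jack Brown | 4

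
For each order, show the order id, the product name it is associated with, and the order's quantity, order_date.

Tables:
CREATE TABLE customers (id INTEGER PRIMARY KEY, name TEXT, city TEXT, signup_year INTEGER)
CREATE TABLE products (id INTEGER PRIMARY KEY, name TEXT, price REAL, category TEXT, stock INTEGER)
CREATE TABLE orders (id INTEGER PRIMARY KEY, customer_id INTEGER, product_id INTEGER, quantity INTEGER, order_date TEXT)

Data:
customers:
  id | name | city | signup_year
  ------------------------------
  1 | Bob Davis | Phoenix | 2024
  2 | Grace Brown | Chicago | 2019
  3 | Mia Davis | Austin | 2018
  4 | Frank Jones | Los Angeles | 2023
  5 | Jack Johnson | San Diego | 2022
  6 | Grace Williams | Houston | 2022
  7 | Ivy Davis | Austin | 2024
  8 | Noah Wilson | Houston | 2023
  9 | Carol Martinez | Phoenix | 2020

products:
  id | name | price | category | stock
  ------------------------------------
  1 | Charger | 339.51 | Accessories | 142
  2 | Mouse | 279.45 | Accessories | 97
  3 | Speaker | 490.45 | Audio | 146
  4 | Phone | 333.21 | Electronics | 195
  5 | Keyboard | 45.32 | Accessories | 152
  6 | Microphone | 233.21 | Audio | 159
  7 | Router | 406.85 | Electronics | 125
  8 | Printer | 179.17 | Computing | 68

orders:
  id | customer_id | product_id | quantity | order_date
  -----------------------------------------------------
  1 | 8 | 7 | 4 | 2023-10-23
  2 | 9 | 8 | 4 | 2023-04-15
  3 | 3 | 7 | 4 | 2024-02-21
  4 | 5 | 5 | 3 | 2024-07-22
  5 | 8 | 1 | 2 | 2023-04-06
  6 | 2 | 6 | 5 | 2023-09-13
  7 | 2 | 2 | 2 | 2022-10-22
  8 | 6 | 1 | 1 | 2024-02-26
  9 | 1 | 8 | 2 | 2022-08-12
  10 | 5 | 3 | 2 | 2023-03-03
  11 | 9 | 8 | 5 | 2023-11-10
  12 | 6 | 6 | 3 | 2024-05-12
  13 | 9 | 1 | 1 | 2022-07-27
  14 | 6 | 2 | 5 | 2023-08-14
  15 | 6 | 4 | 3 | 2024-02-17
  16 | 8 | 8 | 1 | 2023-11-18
SELECT c.id, p.name AS product, c.quantity, c.order_date FROM orders c JOIN products p ON c.product_id = p.id

Execution result:
id | product | quantity | order_date
1 | Router | 4 | 2023-10-23
2 | Printer | 4 | 2023-04-15
3 | Router | 4 | 2024-02-21
4 | Keyboard | 3 | 2024-07-22
5 | Charger | 2 | 2023-04-06
6 | Microphone | 5 | 2023-09-13
7 | Mouse | 2 | 2022-10-22
8 | Charger | 1 | 2024-02-26
9 | Printer | 2 | 2022-08-12
10 | Speaker | 2 | 2023-03-03
11 | Printer | 5 | 2023-11-10
12 | Microphone | 3 | 2024-05-12
13 | Charger | 1 | 2022-07-27
14 | Mouse | 5 | 2023-08-14
15 | Phone | 3 | 2024-02-17
16 | Printer | 1 | 2023-11-18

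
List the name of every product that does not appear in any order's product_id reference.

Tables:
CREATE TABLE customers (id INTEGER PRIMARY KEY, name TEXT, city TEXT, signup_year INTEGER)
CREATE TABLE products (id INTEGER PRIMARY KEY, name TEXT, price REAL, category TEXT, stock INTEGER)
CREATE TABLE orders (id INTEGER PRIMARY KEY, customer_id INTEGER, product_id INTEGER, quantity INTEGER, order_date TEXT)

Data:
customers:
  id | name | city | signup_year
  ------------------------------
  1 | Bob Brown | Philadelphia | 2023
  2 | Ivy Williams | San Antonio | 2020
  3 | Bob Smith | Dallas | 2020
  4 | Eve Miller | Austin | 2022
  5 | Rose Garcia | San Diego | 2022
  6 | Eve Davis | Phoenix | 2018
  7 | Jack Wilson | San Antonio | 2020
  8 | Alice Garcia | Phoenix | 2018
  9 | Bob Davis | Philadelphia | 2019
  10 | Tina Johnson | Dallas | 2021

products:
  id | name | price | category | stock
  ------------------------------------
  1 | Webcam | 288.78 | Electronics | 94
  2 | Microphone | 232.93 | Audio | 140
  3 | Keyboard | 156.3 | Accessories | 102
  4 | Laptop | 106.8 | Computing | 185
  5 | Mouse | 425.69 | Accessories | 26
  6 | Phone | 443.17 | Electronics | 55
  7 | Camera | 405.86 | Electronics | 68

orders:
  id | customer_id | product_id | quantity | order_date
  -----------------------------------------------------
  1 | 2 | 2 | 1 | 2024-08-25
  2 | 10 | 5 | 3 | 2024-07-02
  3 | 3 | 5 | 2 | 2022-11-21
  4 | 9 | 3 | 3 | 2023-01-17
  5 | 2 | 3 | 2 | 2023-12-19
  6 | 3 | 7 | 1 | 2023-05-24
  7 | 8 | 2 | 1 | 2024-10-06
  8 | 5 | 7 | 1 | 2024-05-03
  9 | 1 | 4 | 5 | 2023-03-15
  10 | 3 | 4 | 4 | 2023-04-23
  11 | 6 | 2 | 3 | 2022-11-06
SELECT p.name FROM products p LEFT JOIN orders c ON c.product_id = p.id WHERE c.id IS NULL

Execution result:
name
Webcam
Phone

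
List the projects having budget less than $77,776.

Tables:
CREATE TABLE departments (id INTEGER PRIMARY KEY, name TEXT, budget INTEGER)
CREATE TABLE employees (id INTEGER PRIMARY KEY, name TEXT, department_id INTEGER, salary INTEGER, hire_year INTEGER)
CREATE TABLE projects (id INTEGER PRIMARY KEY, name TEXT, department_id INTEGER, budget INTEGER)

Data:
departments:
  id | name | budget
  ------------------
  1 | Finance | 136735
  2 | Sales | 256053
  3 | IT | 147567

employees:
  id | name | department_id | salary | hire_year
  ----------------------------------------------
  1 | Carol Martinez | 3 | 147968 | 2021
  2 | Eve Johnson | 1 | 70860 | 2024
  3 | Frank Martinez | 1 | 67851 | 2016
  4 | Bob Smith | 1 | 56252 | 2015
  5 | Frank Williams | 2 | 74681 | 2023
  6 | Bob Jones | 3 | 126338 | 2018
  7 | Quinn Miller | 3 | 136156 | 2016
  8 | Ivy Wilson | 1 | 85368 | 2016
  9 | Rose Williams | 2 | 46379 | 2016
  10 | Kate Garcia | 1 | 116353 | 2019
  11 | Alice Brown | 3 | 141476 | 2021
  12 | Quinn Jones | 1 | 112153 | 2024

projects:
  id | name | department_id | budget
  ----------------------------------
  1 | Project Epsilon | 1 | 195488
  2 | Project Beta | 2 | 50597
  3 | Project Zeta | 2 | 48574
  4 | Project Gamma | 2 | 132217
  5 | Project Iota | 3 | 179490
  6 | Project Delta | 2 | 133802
SELECT name, budget FROM projects WHERE budget < 77776

Execution result:
name | budget
Project Beta | 50597
Project Zeta | 48574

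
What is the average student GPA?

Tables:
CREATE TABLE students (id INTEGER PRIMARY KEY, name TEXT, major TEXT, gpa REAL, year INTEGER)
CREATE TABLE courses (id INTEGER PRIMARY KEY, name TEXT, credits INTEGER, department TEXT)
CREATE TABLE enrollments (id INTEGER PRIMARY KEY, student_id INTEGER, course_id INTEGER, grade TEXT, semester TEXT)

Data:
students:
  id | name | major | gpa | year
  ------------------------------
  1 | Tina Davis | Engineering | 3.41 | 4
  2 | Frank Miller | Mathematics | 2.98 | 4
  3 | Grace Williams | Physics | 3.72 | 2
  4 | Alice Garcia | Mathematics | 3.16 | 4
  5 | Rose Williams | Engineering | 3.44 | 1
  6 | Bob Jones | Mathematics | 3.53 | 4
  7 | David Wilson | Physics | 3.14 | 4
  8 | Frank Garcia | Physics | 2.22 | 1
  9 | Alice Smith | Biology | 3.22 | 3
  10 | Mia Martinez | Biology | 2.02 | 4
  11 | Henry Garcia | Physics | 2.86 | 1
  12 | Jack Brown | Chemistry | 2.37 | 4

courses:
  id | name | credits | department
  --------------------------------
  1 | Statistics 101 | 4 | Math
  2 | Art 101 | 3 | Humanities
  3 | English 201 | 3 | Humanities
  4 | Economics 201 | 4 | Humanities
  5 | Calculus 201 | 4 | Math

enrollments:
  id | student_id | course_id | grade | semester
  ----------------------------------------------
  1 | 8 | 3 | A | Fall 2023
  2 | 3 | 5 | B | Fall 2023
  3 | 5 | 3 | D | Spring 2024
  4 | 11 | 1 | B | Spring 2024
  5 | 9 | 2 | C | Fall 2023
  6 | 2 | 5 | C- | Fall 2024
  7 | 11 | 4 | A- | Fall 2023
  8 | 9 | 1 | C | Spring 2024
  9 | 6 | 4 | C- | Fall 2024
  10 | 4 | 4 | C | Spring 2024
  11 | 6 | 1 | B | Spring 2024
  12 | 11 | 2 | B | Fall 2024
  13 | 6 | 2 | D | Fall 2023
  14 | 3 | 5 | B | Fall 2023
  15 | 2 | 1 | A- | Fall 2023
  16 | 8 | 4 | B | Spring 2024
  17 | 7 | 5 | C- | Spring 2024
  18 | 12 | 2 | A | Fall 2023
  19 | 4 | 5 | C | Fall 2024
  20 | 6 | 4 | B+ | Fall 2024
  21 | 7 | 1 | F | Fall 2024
SELECT AVG(gpa) FROM students

Execution result:
3.01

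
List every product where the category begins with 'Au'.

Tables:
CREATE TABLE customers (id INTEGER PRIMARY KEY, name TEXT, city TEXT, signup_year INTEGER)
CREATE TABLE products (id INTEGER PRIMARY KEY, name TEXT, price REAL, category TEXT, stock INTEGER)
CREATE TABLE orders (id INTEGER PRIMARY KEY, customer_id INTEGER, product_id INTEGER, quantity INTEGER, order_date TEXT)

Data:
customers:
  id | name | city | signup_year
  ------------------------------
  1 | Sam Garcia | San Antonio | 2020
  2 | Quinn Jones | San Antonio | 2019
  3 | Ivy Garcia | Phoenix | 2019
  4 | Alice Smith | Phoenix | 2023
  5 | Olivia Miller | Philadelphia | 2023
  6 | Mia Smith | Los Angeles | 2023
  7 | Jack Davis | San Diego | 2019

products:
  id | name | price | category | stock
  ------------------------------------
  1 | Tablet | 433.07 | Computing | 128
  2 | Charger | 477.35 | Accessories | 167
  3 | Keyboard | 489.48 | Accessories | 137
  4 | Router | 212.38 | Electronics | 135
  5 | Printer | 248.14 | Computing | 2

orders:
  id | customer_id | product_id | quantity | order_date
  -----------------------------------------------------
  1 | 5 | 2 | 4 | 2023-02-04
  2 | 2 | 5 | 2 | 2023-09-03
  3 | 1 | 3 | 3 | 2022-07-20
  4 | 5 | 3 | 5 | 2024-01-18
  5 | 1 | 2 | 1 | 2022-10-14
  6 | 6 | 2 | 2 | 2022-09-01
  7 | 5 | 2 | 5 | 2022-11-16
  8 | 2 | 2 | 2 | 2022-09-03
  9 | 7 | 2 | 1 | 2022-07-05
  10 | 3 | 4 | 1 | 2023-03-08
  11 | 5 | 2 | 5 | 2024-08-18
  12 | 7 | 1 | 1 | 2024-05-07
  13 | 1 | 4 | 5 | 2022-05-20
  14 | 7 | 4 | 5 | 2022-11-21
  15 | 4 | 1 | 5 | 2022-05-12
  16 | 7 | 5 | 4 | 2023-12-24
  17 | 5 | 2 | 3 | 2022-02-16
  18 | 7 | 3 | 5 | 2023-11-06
SELECT name, category FROM products WHERE category LIKE 'Au%'

Execution result:
(no rows)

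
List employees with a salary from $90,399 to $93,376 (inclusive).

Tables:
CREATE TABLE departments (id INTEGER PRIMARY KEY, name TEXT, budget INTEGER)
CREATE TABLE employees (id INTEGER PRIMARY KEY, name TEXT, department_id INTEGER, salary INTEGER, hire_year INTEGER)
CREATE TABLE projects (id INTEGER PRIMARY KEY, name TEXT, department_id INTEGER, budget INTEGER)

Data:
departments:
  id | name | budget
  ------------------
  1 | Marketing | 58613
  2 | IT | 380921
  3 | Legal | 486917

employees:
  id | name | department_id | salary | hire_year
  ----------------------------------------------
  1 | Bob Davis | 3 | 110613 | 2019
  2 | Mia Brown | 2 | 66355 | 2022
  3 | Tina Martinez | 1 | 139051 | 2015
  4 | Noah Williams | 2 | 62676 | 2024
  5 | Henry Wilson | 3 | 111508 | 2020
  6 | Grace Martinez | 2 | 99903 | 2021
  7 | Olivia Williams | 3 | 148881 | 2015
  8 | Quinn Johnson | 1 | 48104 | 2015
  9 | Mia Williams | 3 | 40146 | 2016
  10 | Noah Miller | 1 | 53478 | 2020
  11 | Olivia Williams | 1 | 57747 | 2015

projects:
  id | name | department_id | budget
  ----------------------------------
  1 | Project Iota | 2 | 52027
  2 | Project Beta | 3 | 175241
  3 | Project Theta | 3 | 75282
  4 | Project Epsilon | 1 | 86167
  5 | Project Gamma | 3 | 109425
SELECT name, salary FROM employees WHERE salary BETWEEN 90399 AND 93376

Execution result:
(no rows)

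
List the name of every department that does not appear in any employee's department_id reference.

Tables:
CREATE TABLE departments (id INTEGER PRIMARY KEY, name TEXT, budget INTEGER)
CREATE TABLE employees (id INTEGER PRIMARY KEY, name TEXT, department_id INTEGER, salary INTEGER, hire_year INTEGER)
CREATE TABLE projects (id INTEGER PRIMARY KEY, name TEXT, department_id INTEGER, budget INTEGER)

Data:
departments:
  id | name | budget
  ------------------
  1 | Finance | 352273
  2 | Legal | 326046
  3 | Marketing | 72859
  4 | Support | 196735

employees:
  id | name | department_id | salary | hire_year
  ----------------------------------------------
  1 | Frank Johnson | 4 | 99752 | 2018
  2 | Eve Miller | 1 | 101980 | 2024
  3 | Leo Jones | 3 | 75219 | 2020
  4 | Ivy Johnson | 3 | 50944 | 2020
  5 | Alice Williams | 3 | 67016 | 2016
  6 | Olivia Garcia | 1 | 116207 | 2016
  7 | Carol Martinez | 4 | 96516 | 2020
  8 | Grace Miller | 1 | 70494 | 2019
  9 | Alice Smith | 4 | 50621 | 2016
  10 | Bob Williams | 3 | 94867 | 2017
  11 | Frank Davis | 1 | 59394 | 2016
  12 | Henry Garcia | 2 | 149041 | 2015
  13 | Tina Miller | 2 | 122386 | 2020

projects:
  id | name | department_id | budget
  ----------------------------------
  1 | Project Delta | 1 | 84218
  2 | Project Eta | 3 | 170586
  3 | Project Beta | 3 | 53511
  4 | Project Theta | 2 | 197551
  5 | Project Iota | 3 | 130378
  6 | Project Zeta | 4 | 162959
SELECT p.name FROM departments p LEFT JOIN employees c ON c.department_id = p.id WHERE c.id IS NULL

Execution result:
(no rows)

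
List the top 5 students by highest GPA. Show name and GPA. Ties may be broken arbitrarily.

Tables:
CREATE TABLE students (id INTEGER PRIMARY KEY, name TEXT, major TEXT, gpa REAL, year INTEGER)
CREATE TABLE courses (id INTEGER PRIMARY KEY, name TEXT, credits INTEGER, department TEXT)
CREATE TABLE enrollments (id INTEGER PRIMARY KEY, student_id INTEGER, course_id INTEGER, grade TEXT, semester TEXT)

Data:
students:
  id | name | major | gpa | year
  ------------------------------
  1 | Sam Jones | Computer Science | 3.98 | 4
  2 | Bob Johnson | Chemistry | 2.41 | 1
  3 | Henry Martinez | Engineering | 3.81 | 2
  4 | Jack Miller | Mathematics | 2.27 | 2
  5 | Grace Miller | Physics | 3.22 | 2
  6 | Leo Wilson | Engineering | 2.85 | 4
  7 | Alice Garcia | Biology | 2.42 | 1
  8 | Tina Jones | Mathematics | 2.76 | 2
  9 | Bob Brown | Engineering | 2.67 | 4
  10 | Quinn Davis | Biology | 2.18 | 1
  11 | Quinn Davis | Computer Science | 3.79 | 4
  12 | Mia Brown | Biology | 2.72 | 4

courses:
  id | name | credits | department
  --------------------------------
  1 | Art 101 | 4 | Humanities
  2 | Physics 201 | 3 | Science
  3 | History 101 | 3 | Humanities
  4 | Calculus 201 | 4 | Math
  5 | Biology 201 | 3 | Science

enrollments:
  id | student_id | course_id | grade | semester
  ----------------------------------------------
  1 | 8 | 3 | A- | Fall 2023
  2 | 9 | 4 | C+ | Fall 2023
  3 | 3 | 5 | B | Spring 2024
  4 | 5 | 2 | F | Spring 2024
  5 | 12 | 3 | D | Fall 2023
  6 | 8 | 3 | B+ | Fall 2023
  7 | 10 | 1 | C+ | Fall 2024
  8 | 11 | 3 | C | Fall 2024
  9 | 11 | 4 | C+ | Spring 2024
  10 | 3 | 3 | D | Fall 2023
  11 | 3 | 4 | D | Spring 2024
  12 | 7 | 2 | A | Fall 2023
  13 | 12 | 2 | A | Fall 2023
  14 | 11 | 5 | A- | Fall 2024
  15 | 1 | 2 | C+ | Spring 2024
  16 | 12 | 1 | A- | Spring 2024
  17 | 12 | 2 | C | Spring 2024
SELECT name, gpa FROM students ORDER BY gpa DESC LIMIT 5

Execution result:
name | gpa
Sam Jones | 3.98
Henry Martinez | 3.81
Quinn Davis | 3.79
Grace Miller | 3.22
Leo Wilson | 2.85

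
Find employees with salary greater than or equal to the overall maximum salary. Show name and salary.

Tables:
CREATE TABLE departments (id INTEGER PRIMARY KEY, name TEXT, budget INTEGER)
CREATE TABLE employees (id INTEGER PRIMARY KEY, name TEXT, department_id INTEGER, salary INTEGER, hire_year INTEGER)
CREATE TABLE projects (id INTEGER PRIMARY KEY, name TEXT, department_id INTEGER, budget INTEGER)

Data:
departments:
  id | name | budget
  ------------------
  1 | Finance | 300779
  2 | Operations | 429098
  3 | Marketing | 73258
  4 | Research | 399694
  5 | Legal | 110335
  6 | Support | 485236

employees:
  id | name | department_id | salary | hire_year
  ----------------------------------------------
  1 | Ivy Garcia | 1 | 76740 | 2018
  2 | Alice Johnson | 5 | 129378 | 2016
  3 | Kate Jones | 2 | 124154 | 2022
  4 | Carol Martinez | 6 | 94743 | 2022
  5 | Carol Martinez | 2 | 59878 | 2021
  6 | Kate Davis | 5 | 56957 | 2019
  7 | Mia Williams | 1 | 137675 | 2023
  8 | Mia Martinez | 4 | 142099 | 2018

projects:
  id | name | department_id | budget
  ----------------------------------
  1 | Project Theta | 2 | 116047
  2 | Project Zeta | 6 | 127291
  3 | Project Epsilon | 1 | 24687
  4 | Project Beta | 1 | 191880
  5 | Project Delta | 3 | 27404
SELECT name, salary FROM employees WHERE salary >= (SELECT MAX(salary) FROM employees)

Execution result:
name | salary
Mia Martinez | 142099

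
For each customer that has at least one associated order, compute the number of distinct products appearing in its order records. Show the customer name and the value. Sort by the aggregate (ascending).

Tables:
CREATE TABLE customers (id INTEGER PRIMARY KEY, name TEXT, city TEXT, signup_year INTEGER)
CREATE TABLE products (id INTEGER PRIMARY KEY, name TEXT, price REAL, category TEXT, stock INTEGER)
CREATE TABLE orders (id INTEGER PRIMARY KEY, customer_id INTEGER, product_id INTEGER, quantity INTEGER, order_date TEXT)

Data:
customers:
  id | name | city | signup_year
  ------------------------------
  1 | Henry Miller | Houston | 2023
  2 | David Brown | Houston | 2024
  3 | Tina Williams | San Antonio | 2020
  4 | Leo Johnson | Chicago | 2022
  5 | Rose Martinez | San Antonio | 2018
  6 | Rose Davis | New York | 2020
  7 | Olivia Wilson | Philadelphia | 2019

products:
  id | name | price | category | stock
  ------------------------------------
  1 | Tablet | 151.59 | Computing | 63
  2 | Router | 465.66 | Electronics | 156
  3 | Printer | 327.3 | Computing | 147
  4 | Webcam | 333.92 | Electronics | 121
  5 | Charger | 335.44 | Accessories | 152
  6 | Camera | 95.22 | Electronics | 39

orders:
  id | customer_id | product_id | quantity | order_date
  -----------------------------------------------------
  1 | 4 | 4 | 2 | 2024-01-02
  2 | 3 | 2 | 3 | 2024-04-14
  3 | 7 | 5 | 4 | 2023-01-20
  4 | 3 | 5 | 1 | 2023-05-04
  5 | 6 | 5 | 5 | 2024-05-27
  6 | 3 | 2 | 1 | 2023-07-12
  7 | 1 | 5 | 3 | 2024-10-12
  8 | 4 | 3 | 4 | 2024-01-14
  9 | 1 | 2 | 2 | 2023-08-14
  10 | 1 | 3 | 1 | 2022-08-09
SELECT p.name, COUNT(DISTINCT c.product_id) AS distinct_product_count FROM orders c JOIN customers p ON c.customer_id = p.id GROUP BY p.id, p.name ORDER BY distinct_product_count ASC

Execution result:
name | distinct_product_count
Rose Davis | 1
Olivia Wilson | 1
Tina Williams | 2
Leo Johnson | 2
Henry Miller | 3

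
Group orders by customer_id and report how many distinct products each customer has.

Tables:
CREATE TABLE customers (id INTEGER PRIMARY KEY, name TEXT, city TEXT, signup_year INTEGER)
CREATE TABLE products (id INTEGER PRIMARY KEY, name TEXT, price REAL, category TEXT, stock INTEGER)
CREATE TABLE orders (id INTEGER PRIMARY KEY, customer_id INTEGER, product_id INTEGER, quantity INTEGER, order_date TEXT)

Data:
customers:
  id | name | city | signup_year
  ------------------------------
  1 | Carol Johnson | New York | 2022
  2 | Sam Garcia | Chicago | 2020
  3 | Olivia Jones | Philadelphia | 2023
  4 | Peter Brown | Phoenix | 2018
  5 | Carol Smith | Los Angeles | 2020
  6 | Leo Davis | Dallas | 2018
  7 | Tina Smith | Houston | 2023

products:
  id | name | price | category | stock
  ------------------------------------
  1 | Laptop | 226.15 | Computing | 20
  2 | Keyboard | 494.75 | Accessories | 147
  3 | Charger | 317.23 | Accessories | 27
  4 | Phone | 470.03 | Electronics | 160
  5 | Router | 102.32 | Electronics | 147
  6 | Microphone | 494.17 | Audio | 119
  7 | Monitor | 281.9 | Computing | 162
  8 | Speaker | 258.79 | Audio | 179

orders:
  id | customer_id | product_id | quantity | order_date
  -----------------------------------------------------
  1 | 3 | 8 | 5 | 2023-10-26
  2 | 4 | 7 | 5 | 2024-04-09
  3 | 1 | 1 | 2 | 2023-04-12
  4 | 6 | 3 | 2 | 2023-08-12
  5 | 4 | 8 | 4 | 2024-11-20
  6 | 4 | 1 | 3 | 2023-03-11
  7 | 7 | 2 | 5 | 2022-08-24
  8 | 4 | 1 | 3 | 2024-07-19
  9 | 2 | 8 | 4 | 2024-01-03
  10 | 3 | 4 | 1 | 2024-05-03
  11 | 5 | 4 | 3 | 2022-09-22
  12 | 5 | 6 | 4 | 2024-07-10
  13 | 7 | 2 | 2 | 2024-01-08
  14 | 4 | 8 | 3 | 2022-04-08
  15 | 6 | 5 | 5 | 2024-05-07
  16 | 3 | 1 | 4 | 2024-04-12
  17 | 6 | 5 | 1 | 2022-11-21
SELECT customer_id, COUNT(DISTINCT product_id) AS distinct_product_count FROM orders GROUP BY customer_id

Execution result:
customer_id | distinct_product_count
1 | 1
2 | 1
3 | 3
4 | 3
5 | 2
6 | 2
7 | 1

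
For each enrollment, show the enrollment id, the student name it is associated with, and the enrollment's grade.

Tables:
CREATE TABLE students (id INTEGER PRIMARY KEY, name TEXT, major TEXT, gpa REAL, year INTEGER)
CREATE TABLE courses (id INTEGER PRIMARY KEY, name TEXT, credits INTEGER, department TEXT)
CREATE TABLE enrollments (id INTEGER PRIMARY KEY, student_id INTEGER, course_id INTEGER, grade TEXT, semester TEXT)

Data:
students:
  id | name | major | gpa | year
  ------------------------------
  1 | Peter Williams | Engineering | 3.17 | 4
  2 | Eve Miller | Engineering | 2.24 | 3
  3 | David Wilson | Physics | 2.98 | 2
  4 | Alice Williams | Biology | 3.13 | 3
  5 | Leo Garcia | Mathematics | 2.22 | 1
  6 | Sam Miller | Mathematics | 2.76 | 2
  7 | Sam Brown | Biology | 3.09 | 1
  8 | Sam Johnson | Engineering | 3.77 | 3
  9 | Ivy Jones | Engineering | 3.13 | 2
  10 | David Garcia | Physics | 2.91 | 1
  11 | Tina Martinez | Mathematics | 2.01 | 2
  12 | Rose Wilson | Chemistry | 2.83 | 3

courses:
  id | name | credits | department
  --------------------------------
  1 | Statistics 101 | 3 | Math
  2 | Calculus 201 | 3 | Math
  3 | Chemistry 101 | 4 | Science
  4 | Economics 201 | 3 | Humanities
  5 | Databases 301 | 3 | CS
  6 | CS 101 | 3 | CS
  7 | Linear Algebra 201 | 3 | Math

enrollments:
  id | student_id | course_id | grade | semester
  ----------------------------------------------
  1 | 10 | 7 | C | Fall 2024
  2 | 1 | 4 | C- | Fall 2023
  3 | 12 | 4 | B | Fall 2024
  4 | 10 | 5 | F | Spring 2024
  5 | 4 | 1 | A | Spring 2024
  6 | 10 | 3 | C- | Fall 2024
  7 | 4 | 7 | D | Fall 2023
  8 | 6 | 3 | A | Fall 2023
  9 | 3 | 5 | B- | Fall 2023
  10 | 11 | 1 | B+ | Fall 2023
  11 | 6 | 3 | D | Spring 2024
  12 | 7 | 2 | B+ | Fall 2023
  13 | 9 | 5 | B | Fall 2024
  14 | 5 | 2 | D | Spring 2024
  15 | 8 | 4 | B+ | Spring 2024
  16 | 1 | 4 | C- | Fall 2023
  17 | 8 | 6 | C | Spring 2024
SELECT c.id, p.name AS student, c.grade FROM enrollments c JOIN students p ON c.student_id = p.id

Execution result:
id | student | grade
1 | David Garcia | C
2 | Peter Williams | C-
3 | Rose Wilson | B
4 | David Garcia | F
5 | Alice Williams | A
6 | David Garcia | C-
7 | Alice Williams | D
8 | Sam Miller | A
9 | David Wilson | B-
10 | Tina Martinez | B+
11 | Sam Miller | D
12 | Sam Brown | B+
13 | Ivy Jones | B
14 | Leo Garcia | D
15 | Sam Johnson | B+
16 | Peter Williams | C-
17 | Sam Johnson | C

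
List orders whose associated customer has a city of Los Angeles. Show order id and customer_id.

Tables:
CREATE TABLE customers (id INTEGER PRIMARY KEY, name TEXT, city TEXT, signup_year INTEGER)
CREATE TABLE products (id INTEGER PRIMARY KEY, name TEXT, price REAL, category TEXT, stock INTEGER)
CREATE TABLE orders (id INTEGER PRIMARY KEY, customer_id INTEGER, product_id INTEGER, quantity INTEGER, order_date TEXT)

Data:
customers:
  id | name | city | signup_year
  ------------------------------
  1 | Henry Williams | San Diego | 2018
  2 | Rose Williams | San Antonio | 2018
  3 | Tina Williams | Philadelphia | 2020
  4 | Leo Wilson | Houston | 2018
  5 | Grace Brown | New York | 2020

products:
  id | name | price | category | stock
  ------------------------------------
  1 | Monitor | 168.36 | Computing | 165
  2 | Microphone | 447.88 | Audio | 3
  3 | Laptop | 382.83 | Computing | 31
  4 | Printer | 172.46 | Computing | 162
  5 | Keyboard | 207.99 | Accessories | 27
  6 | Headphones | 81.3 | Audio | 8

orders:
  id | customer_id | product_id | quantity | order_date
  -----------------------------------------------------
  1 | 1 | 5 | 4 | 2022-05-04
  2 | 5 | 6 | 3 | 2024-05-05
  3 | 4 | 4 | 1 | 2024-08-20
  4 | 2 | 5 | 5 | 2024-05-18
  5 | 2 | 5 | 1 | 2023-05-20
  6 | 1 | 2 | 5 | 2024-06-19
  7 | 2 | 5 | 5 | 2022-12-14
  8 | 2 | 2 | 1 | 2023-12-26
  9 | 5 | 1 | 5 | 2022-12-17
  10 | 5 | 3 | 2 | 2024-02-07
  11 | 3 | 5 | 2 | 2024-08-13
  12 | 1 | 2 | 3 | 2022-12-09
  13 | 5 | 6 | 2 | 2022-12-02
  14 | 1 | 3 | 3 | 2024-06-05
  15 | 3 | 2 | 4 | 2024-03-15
SELECT id, customer_id FROM orders WHERE customer_id IN (SELECT id FROM customers WHERE city = 'Los Angeles')

Execution result:
(no rows)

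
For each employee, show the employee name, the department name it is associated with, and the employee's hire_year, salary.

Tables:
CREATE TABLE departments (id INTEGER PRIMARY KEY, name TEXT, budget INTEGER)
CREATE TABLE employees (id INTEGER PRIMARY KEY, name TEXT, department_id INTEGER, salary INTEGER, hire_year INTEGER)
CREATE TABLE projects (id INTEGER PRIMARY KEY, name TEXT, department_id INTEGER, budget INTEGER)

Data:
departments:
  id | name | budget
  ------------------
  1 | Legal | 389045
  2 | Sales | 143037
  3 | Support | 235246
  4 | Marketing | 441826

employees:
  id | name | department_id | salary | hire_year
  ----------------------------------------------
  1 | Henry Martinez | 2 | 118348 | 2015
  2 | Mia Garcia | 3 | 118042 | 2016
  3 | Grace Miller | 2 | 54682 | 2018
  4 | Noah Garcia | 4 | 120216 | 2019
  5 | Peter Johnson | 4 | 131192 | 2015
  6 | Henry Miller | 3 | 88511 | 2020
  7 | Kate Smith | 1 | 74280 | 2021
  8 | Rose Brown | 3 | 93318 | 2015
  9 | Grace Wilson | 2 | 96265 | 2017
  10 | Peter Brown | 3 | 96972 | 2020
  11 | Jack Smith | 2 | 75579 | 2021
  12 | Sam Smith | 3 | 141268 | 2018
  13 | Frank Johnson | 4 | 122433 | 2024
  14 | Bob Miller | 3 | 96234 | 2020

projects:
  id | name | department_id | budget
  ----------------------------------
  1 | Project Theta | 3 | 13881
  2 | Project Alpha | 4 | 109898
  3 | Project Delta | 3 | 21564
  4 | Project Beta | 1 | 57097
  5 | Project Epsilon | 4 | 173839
SELECT c.name, p.name AS department, c.hire_year, c.salary FROM employees c JOIN departments p ON c.department_id = p.id

Execution result:
name | department | hire_year | salary
Henry Martinez | Sales | 2015 | 118348
Mia Garcia | Support | 2016 | 118042
Grace Miller | Sales | 2018 | 54682
Noah Garcia | Marketing | 2019 | 120216
Peter Johnson | Marketing | 2015 | 131192
Henry Miller | Support | 2020 | 88511
Kate Smith | Legal | 2021 | 74280
Rose Brown | Support | 2015 | 93318
Grace Wilson | Sales | 2017 | 96265
Peter Brown | Support | 2020 | 96972
Jack Smith | Sales | 2021 | 75579
Sam Smith | Support | 2018 | 141268
Frank Johnson | Marketing | 2024 | 122433
Bob Miller | Support | 2020 | 96234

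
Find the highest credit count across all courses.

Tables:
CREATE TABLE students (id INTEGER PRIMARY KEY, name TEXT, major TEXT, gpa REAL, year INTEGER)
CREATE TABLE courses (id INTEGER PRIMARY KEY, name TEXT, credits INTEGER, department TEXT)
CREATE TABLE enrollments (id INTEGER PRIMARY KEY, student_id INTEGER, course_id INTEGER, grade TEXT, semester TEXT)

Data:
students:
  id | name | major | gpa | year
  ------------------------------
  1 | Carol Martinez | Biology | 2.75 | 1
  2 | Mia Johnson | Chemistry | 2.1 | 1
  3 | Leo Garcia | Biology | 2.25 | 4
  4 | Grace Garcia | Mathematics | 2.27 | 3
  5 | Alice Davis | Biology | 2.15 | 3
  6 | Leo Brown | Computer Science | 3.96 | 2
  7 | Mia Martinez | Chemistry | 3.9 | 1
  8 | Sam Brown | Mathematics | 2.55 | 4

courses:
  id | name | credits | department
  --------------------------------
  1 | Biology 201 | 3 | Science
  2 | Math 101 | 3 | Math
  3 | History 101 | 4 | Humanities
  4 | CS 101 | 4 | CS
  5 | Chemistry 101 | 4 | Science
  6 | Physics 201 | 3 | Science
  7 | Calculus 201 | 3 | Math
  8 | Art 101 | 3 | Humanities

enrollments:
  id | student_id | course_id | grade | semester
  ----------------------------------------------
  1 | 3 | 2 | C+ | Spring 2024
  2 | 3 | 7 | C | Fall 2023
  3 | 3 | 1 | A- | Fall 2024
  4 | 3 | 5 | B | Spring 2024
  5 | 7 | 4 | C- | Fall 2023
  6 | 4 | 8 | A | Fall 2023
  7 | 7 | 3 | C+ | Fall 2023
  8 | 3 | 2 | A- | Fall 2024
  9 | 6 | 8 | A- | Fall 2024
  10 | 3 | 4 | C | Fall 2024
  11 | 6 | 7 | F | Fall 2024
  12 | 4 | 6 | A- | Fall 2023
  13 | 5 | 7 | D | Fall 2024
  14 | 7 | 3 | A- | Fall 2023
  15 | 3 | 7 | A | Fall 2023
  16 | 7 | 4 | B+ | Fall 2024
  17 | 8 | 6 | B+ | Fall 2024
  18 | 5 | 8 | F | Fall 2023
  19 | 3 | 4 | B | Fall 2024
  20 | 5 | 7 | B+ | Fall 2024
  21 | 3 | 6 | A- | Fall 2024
SELECT MAX(credits) FROM courses

Execution result:
4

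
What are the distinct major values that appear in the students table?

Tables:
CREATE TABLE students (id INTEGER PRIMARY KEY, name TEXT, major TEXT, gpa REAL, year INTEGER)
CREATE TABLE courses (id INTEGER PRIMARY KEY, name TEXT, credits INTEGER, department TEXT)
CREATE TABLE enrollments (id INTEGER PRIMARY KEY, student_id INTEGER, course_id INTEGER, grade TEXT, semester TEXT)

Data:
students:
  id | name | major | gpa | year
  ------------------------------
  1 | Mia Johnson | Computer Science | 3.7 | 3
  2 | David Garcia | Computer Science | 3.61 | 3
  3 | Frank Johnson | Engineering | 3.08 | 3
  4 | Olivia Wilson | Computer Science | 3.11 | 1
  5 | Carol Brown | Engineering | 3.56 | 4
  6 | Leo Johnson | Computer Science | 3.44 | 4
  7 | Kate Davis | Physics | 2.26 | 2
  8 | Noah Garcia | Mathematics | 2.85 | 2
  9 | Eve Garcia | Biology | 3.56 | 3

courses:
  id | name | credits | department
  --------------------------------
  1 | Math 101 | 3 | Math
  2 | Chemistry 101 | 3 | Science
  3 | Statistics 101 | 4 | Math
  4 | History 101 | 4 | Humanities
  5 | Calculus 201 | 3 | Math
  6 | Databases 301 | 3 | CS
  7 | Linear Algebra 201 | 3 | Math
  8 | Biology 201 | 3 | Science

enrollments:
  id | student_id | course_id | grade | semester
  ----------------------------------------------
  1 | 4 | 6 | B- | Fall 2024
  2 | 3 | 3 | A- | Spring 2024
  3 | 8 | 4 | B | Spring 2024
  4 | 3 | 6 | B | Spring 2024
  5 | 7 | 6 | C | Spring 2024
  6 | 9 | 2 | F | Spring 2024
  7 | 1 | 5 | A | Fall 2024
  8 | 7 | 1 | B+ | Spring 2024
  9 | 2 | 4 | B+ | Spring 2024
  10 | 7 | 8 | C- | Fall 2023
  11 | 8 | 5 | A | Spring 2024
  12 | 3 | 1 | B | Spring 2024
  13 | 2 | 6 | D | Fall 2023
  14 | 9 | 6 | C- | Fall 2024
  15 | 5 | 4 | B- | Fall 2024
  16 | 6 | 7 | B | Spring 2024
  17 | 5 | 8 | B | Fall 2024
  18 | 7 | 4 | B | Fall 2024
SELECT DISTINCT major FROM students

Execution result:
major
Computer Science
Engineering
Physics
Mathematics
Biology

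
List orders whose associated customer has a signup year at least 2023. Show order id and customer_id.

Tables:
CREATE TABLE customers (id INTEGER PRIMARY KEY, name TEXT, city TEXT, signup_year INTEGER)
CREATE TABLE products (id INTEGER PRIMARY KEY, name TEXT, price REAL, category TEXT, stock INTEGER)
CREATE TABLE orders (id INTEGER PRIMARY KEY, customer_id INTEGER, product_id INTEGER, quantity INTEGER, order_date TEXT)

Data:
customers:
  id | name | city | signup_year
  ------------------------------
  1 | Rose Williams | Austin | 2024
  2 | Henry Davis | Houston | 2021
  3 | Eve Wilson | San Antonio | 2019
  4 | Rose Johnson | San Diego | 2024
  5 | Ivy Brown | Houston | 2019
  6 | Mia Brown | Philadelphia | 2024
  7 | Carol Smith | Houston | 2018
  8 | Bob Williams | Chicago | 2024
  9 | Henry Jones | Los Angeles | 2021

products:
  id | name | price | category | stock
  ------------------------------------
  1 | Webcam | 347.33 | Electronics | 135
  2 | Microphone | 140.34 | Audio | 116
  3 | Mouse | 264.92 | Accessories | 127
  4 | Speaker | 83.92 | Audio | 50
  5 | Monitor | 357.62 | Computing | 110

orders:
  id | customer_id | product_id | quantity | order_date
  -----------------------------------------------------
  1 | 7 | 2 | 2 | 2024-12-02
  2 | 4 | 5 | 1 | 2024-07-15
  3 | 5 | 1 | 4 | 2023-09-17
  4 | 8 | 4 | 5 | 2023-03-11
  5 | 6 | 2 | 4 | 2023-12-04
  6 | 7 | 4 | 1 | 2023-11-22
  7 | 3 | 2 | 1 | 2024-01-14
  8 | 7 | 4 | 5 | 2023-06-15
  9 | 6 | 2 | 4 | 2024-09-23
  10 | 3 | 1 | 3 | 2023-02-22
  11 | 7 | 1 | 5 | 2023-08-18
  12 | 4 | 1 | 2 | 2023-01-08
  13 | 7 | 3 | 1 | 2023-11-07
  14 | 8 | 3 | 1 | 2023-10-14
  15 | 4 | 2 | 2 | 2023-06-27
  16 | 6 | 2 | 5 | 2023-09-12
SELECT id, customer_id FROM orders WHERE customer_id IN (SELECT id FROM customers WHERE signup_year >= 2023)

Execution result:
id | customer_id
2 | 4
4 | 8
5 | 6
9 | 6
12 | 4
14 | 8
15 | 4
16 | 6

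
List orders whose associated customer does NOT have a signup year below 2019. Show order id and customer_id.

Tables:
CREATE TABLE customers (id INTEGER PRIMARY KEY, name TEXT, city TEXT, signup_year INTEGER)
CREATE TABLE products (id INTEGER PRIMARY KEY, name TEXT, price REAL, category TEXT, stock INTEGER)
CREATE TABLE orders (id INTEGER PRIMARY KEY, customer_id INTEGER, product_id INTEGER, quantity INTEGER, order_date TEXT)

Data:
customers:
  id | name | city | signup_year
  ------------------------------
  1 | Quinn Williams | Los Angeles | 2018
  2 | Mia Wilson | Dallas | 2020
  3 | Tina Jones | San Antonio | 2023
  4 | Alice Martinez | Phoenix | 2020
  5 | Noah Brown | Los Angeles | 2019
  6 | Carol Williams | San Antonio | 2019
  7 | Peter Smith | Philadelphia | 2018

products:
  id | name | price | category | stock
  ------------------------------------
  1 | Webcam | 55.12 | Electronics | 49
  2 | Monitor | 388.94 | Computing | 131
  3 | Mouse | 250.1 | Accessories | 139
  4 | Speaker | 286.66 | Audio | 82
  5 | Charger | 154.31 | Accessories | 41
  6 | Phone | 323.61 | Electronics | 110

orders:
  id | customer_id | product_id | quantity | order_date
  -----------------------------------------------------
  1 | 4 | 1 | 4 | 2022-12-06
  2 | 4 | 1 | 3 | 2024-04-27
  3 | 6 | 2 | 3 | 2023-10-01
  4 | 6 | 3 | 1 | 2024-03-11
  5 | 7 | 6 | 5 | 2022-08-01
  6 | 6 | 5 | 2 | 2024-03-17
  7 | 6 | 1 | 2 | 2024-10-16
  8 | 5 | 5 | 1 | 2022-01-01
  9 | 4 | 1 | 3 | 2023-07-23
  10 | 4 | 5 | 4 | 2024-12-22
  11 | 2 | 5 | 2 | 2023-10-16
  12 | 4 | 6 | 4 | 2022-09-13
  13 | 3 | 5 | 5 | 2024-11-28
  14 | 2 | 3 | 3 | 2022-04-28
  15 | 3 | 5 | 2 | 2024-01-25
SELECT id, customer_id FROM orders WHERE customer_id NOT IN (SELECT id FROM customers WHERE signup_year < 2019)

Execution result:
id | customer_id
1 | 4
2 | 4
3 | 6
4 | 6
6 | 6
7 | 6
8 | 5
9 | 4
10 | 4
11 | 2
12 | 4
13 | 3
14 | 2
15 | 3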